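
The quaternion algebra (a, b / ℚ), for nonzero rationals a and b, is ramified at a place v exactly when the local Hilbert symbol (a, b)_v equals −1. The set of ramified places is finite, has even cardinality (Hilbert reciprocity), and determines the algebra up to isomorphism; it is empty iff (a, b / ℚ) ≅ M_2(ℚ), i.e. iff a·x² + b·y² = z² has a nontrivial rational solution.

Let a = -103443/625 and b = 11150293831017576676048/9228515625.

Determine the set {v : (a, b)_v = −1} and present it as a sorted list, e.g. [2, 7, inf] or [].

Mod squares: a ≡ -123, b ≡ 51765. Check v ∈ {∞, 2, 3, 5, 7, 17, 29, 41}.
v=∞: -123 < 0 and 51765 > 0  ⇒  (a,b)_∞ = +1.
v=7: a=7^0·(≡5), b=7^-1·(≡5) mod 7; (5|7)=-1, (5|7)=-1; (−1)^{0·-1·3}·(-1)^-1·(-1)^0 = -1.
v=41: a=41^1·(≡6), b=41^4·(≡20) mod 41; (6|41)=-1, (20|41)=+1; (−1)^{1·4·20}·(-1)^4·(+1)^1 = +1.
v=3: a=3^1·(≡1), b=3^-3·(≡2) mod 3; (1|3)=+1, (2|3)=-1; (−1)^{1·-3·1}·(+1)^-3·(-1)^1 = +1.
v=17: a=17^0·(≡8), b=17^1·(≡13) mod 17; (8|17)=+1, (13|17)=+1; (−1)^{0·1·8}·(+1)^1·(+1)^0 = +1.
v=2: v_2(a)=0, v_2(b)=4; units ≡ 5, 5 (mod 8); ε·ε+αω+βω = 0·0+0·1+4·1 ≡ 0  ⇒  (a,b)_2 = +1.
v=29: a=29^2·(≡5), b=29^9·(≡24) mod 29; (5|29)=+1, (24|29)=+1; (−1)^{2·9·14}·(+1)^9·(+1)^2 = +1.
v=5: a=5^-4·(≡2), b=5^-11·(≡2) mod 5; (2|5)=-1, (2|5)=-1; (−1)^{-4·-11·2}·(-1)^-11·(-1)^-4 = -1.
(-123, 51765 / ℚ) ramifies at {5, 7}: a division algebra.

[5, 7]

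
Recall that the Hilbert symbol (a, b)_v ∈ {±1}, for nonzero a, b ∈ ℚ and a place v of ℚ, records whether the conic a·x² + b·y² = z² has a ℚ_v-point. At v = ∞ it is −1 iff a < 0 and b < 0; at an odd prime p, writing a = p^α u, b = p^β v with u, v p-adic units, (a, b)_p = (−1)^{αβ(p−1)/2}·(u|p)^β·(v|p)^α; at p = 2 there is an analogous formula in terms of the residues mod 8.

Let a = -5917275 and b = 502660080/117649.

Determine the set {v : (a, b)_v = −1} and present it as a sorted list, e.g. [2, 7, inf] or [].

[3, 7, 13, 17]

Mod squares: a ≡ -91, b ≡ 255. Check v ∈ {∞, 2, 3, 5, 7, 13, 17}.
v=2: v_2(a)=0, v_2(b)=4; units ≡ 5, 7 (mod 8); ε·ε+αω+βω = 0·1+0·0+4·1 ≡ 0  ⇒  (a,b)_2 = +1.
v=7: a=7^1·(≡2), b=7^-6·(≡6) mod 7; (2|7)=+1, (6|7)=-1; (−1)^{1·-6·3}·(+1)^-6·(-1)^1 = -1.
v=13: a=13^1·(≡7), b=13^2·(≡2) mod 13; (7|13)=-1, (2|13)=-1; (−1)^{1·2·6}·(-1)^2·(-1)^1 = -1.
v=∞: -91 < 0 and 255 > 0  ⇒  (a,b)_∞ = +1.
v=17: a=17^2·(≡10), b=17^1·(≡8) mod 17; (10|17)=-1, (8|17)=+1; (−1)^{2·1·8}·(-1)^1·(+1)^2 = -1.
v=5: a=5^2·(≡4), b=5^1·(≡4) mod 5; (4|5)=+1, (4|5)=+1; (−1)^{2·1·2}·(+1)^1·(+1)^2 = +1.
v=3: a=3^2·(≡2), b=3^7·(≡1) mod 3; (2|3)=-1, (1|3)=+1; (−1)^{2·7·1}·(-1)^7·(+1)^2 = -1.
|Ram(-91, 255)| = 4, even; anisotropic at {3, 7, 13, 17}.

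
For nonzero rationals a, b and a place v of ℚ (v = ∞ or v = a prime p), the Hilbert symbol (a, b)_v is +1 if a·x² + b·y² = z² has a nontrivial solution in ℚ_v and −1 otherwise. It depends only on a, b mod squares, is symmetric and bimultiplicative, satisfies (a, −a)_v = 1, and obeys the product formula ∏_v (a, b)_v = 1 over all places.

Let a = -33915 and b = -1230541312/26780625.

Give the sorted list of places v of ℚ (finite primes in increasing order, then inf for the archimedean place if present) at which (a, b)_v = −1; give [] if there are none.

[2, 3, 5, 13, 19, inf]

(a, b) ≡ (-33915, -2002) mod (ℚ^×)²; places V = {2, 3, 5, 7, 11, 13, 17, 19, 23, ∞}.
(a,b)_7: α=1, u≡6; β=5, v≡1 (mod 7); (6|7)=-1, (1|7)=+1; sign (−1)^1·-1^5·+1^1 = +1.
(a,b)_2: α=0, β=9; u≡5, v≡7 (mod 8); ε(u)ε(v)=0·1, αω(v)=0·0, βω(u)=9·1; sum ≡ 1  ⇒  -1.
(a,b)_11: α=0, u≡9; β=1, v≡4 (mod 11); (9|11)=+1, (4|11)=+1; sign (−1)^0·+1^1·+1^0 = +1.
(a,b)_5: α=1, u≡2; β=-4, v≡2 (mod 5); (2|5)=-1, (2|5)=-1; sign (−1)^0·-1^-4·-1^1 = -1.
(a,b)_23: α=0, u≡10; β=-2, v≡21 (mod 23); (10|23)=-1, (21|23)=-1; sign (−1)^0·-1^-2·-1^0 = +1.
(a,b)_∞: sgn(-33915)=−, sgn(-2002)=−, so -1.
(a,b)_19: α=1, u≡1; β=0, v≡10 (mod 19); (1|19)=+1, (10|19)=-1; sign (−1)^0·+1^0·-1^1 = -1.
(a,b)_3: α=1, u≡2; β=-4, v≡2 (mod 3); (2|3)=-1, (2|3)=-1; sign (−1)^0·-1^-4·-1^1 = -1.
(a,b)_13: α=0, u≡2; β=1, v≡6 (mod 13); (2|13)=-1, (6|13)=-1; sign (−1)^0·-1^1·-1^0 = -1.
(a,b)_17: α=1, u≡11; β=0, v≡9 (mod 17); (11|17)=-1, (9|17)=+1; sign (−1)^0·-1^0·+1^1 = +1.
(-33915, -2002 / ℚ) ramifies at {2, 3, 5, 13, 19, ∞}: a division algebra.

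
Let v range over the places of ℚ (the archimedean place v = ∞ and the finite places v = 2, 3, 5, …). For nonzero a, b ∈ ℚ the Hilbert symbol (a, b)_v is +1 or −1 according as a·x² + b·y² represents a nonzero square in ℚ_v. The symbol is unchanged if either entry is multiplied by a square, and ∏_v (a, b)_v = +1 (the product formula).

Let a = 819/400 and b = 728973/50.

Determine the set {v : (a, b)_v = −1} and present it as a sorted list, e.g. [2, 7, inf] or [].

Mod squares: a ≡ 91, b ≡ 3306. Check v ∈ {∞, 2, 3, 5, 7, 13, 19, 29}.
v=5: a=5^-2·(≡4), b=5^-2·(≡4) mod 5; (4|5)=+1, (4|5)=+1; (−1)^{-2·-2·2}·(+1)^-2·(+1)^-2 = +1.
v=7: a=7^1·(≡5), b=7^2·(≡2) mod 7; (5|7)=-1, (2|7)=+1; (−1)^{1·2·3}·(-1)^2·(+1)^1 = +1.
v=2: v_2(a)=-4, v_2(b)=-1; units ≡ 3, 5 (mod 8); ε·ε+αω+βω = 1·0+-4·1+-1·1 ≡ 1  ⇒  (a,b)_2 = -1.
v=3: a=3^2·(≡1), b=3^3·(≡1) mod 3; (1|3)=+1, (1|3)=+1; (−1)^{2·3·1}·(+1)^3·(+1)^2 = +1.
v=13: a=13^1·(≡5), b=13^0·(≡1) mod 13; (5|13)=-1, (1|13)=+1; (−1)^{1·0·6}·(-1)^0·(+1)^1 = +1.
v=∞: 91 > 0 and 3306 > 0  ⇒  (a,b)_∞ = +1.
v=29: a=29^0·(≡23), b=29^1·(≡8) mod 29; (23|29)=+1, (8|29)=-1; (−1)^{0·1·14}·(+1)^1·(-1)^0 = +1.
v=19: a=19^0·(≡2), b=19^1·(≡10) mod 19; (2|19)=-1, (10|19)=-1; (−1)^{0·1·9}·(-1)^1·(-1)^0 = -1.
|Ram(91, 3306)| = 2, even; anisotropic at {2, 19}.

[2, 19]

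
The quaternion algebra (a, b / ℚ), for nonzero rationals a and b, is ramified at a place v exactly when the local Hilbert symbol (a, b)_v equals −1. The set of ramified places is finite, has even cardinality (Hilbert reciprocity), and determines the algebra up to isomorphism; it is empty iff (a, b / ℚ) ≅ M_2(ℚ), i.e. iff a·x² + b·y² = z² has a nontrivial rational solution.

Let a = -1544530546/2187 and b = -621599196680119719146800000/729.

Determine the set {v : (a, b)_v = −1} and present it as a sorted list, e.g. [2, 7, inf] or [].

[2, 3, 5, inf]

(a, b) ≡ (-27417702, -50830) mod (ℚ^×)²; places V = {2, 3, 5, 11, 13, 17, 23, 29, 31, ∞}.
(a,b)_2: α=1, β=7; u≡5, v≡1 (mod 8); ε(u)ε(v)=0·0, αω(v)=1·0, βω(u)=7·1; sum ≡ 1  ⇒  -1.
(a,b)_∞: sgn(-27417702)=−, sgn(-50830)=−, so -1.
(a,b)_11: α=0, u≡10; β=4, v≡1 (mod 11); (10|11)=-1, (1|11)=+1; sign (−1)^0·-1^4·+1^0 = +1.
(a,b)_17: α=1, u≡1; β=3, v≡2 (mod 17); (1|17)=+1, (2|17)=+1; sign (−1)^0·+1^3·+1^1 = +1.
(a,b)_5: α=0, u≡2; β=5, v≡1 (mod 5); (2|5)=-1, (1|5)=+1; sign (−1)^0·-1^5·+1^0 = -1.
(a,b)_23: α=1, u≡6; β=3, v≡19 (mod 23); (6|23)=+1, (19|23)=-1; sign (−1)^1·+1^3·-1^1 = +1.
(a,b)_31: α=1, u≡4; β=2, v≡8 (mod 31); (4|31)=+1, (8|31)=+1; sign (−1)^0·+1^2·+1^1 = +1.
(a,b)_29: α=1, u≡23; β=2, v≡25 (mod 29); (23|29)=+1, (25|29)=+1; sign (−1)^0·+1^2·+1^1 = +1.
(a,b)_3: α=-7, u≡2; β=-6, v≡2 (mod 3); (2|3)=-1, (2|3)=-1; sign (−1)^0·-1^-6·-1^-7 = -1.
(a,b)_13: α=3, u≡3; β=3, v≡3 (mod 13); (3|13)=+1, (3|13)=+1; sign (−1)^0·+1^3·+1^3 = +1.
|Ram(-27417702, -50830)| = 4, even; anisotropic at {2, 3, 5, ∞}.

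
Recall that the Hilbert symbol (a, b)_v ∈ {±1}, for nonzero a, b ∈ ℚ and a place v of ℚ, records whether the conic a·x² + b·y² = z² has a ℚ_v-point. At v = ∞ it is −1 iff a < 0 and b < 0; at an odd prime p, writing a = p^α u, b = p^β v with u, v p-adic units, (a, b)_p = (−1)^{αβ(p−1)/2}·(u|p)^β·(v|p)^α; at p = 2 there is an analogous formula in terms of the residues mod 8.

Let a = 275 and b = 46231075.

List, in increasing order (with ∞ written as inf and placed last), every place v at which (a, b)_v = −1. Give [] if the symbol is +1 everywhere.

[2, 17, 29, 31]

(a, b) ≡ (11, 15283) mod (ℚ^×)²; places V = {2, 5, 11, 17, 29, 31, ∞}.
(a,b)_2: α=0, β=0; u≡3, v≡3 (mod 8); ε(u)ε(v)=1·1, αω(v)=0·1, βω(u)=0·1; sum ≡ 1  ⇒  -1.
(a,b)_31: α=0, u≡27; β=1, v≡8 (mod 31); (27|31)=-1, (8|31)=+1; sign (−1)^0·-1^1·+1^0 = -1.
(a,b)_∞: sgn(11)=+, sgn(15283)=+, so +1.
(a,b)_5: α=2, u≡1; β=2, v≡3 (mod 5); (1|5)=+1, (3|5)=-1; sign (−1)^0·+1^2·-1^2 = +1.
(a,b)_11: α=1, u≡3; β=2, v≡1 (mod 11); (3|11)=+1, (1|11)=+1; sign (−1)^0·+1^2·+1^1 = +1.
(a,b)_29: α=0, u≡14; β=1, v≡16 (mod 29); (14|29)=-1, (16|29)=+1; sign (−1)^0·-1^1·+1^0 = -1.
(a,b)_17: α=0, u≡3; β=1, v≡2 (mod 17); (3|17)=-1, (2|17)=+1; sign (−1)^0·-1^1·+1^0 = -1.
Ram(11, 15283) = {2, 17, 29, 31}; no ℚ_2-point on the conic.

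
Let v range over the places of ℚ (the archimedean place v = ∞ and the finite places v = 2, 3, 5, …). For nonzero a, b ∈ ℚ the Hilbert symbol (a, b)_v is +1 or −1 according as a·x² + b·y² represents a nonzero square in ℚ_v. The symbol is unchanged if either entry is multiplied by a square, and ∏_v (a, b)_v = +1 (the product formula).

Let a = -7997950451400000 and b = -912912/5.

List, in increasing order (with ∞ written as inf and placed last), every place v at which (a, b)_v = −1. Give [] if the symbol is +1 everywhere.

[2, 11, 19, inf]

Mod squares: a ≡ -1365, b ≡ -285285. Check v ∈ {∞, 2, 3, 5, 7, 11, 13, 19}.
v=13: a=13^3·(≡12), b=13^1·(≡3) mod 13; (12|13)=+1, (3|13)=+1; (−1)^{3·1·6}·(+1)^1·(+1)^3 = +1.
v=5: a=5^5·(≡2), b=5^-1·(≡3) mod 5; (2|5)=-1, (3|5)=-1; (−1)^{5·-1·2}·(-1)^-1·(-1)^5 = +1.
v=∞: -1365 < 0 and -285285 < 0  ⇒  (a,b)_∞ = -1.
v=3: a=3^1·(≡1), b=3^1·(≡2) mod 3; (1|3)=+1, (2|3)=-1; (−1)^{1·1·1}·(+1)^1·(-1)^1 = +1.
v=19: a=19^2·(≡18), b=19^1·(≡12) mod 19; (18|19)=-1, (12|19)=-1; (−1)^{2·1·9}·(-1)^1·(-1)^2 = -1.
v=7: a=7^5·(≡1), b=7^1·(≡3) mod 7; (1|7)=+1, (3|7)=-1; (−1)^{5·1·3}·(+1)^1·(-1)^5 = +1.
v=11: a=11^0·(≡8), b=11^1·(≡5) mod 11; (8|11)=-1, (5|11)=+1; (−1)^{0·1·5}·(-1)^1·(+1)^0 = -1.
v=2: v_2(a)=6, v_2(b)=4; units ≡ 3, 3 (mod 8); ε·ε+αω+βω = 1·1+6·1+4·1 ≡ 1  ⇒  (a,b)_2 = -1.
|Ram(-1365, -285285)| = 4, even; anisotropic at {2, 11, 19, ∞}.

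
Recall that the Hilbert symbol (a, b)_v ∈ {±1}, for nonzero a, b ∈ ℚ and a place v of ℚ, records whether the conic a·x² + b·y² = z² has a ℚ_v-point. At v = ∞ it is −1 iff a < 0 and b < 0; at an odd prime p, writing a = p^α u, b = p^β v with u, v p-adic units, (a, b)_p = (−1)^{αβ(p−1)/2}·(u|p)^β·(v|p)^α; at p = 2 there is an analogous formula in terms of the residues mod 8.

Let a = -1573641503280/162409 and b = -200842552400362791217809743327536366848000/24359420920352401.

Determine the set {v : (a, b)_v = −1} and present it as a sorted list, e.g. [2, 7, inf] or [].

[2, 3, 41, inf]

Mod squares: a ≡ -22755, b ≡ -207570. Check v ∈ {∞, 2, 3, 5, 7, 11, 13, 17, 31, 37, 41}.
v=41: a=41^1·(≡19), b=41^4·(≡34) mod 41; (19|41)=-1, (34|41)=-1; (−1)^{1·4·20}·(-1)^4·(-1)^1 = -1.
v=∞: -22755 < 0 and -207570 < 0  ⇒  (a,b)_∞ = -1.
v=13: a=13^-2·(≡2), b=13^-4·(≡1) mod 13; (2|13)=-1, (1|13)=+1; (−1)^{-2·-4·6}·(-1)^-4·(+1)^-2 = +1.
v=31: a=31^-2·(≡22), b=31^-8·(≡22) mod 31; (22|31)=-1, (22|31)=-1; (−1)^{-2·-8·15}·(-1)^-8·(-1)^-2 = +1.
v=7: a=7^2·(≡4), b=7^6·(≡4) mod 7; (4|7)=+1, (4|7)=+1; (−1)^{2·6·3}·(+1)^6·(+1)^2 = +1.
v=11: a=11^2·(≡5), b=11^9·(≡7) mod 11; (5|11)=+1, (7|11)=-1; (−1)^{2·9·5}·(+1)^9·(-1)^2 = +1.
v=3: a=3^7·(≡2), b=3^19·(≡2) mod 3; (2|3)=-1, (2|3)=-1; (−1)^{7·19·1}·(-1)^19·(-1)^7 = -1.
v=5: a=5^1·(≡1), b=5^3·(≡1) mod 5; (1|5)=+1, (1|5)=+1; (−1)^{1·3·2}·(+1)^3·(+1)^1 = +1.
v=2: v_2(a)=4, v_2(b)=11; units ≡ 5, 7 (mod 8); ε·ε+αω+βω = 0·1+4·0+11·1 ≡ 1  ⇒  (a,b)_2 = -1.
v=17: a=17^0·(≡9), b=17^1·(≡4) mod 17; (9|17)=+1, (4|17)=+1; (−1)^{0·1·8}·(+1)^1·(+1)^0 = +1.
v=37: a=37^1·(≡20), b=37^3·(≡18) mod 37; (20|37)=-1, (18|37)=-1; (−1)^{1·3·18}·(-1)^3·(-1)^1 = +1.
|Ram(-22755, -207570)| = 4, even; anisotropic at {2, 3, 41, ∞}.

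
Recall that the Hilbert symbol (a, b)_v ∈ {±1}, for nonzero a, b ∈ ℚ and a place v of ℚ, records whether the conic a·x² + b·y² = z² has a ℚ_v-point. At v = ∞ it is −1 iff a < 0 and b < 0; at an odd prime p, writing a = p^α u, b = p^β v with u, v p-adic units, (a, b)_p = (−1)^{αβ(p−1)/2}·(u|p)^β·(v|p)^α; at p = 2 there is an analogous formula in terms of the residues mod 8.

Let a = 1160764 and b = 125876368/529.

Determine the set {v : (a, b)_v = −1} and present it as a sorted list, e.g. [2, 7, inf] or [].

[11, 31]

(a, b) ≡ (290191, 21793) mod (ℚ^×)²; places V = {2, 11, 19, 23, 31, 37, ∞}.
(a,b)_23: α=1, u≡6; β=-2, v≡13 (mod 23); (6|23)=+1, (13|23)=+1; sign (−1)^0·+1^-2·+1^1 = +1.
(a,b)_31: α=1, u≡27; β=1, v≡12 (mod 31); (27|31)=-1, (12|31)=-1; sign (−1)^1·-1^1·-1^1 = -1.
(a,b)_2: α=2, β=4; u≡7, v≡1 (mod 8); ε(u)ε(v)=1·0, αω(v)=2·0, βω(u)=4·0; sum ≡ 0  ⇒  +1.
(a,b)_19: α=0, u≡16; β=3, v≡7 (mod 19); (16|19)=+1, (7|19)=+1; sign (−1)^0·+1^3·+1^0 = +1.
(a,b)_11: α=1, u≡1; β=0, v≡2 (mod 11); (1|11)=+1, (2|11)=-1; sign (−1)^0·+1^0·-1^1 = -1.
(a,b)_37: α=1, u≡33; β=1, v≡9 (mod 37); (33|37)=+1, (9|37)=+1; sign (−1)^0·+1^1·+1^1 = +1.
(a,b)_∞: sgn(290191)=+, sgn(21793)=+, so +1.
|Ram(290191, 21793)| = 2, even; anisotropic at {11, 31}.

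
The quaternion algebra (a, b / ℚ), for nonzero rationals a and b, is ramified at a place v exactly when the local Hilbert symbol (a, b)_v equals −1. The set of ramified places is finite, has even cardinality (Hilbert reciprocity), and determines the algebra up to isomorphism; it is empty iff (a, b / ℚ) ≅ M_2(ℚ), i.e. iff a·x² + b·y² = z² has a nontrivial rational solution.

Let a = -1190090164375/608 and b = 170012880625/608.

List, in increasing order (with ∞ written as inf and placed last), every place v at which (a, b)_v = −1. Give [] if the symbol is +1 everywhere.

Mod squares: a ≡ -35834, b ≡ 250838. Check v ∈ {∞, 2, 5, 7, 19, 23, 29, 41}.
v=23: a=23^1·(≡4), b=23^1·(≡6) mod 23; (4|23)=+1, (6|23)=+1; (−1)^{1·1·11}·(+1)^1·(+1)^1 = -1.
v=∞: -35834 < 0 and 250838 > 0  ⇒  (a,b)_∞ = +1.
v=7: a=7^4·(≡3), b=7^3·(≡4) mod 7; (3|7)=-1, (4|7)=+1; (−1)^{4·3·3}·(-1)^3·(+1)^4 = -1.
v=19: a=19^-1·(≡12), b=19^-1·(≡1) mod 19; (12|19)=-1, (1|19)=+1; (−1)^{-1·-1·9}·(-1)^-1·(+1)^-1 = +1.
v=29: a=29^2·(≡10), b=29^2·(≡11) mod 29; (10|29)=-1, (11|29)=-1; (−1)^{2·2·14}·(-1)^2·(-1)^2 = +1.
v=41: a=41^1·(≡3), b=41^1·(≡23) mod 41; (3|41)=-1, (23|41)=+1; (−1)^{1·1·20}·(-1)^1·(+1)^1 = -1.
v=5: a=5^4·(≡4), b=5^4·(≡3) mod 5; (4|5)=+1, (3|5)=-1; (−1)^{4·4·2}·(+1)^4·(-1)^4 = +1.
v=2: v_2(a)=-5, v_2(b)=-5; units ≡ 3, 3 (mod 8); ε·ε+αω+βω = 1·1+-5·1+-5·1 ≡ 1  ⇒  (a,b)_2 = -1.
|Ram(-35834, 250838)| = 4, even; anisotropic at {2, 7, 23, 41}.

[2, 7, 23, 41]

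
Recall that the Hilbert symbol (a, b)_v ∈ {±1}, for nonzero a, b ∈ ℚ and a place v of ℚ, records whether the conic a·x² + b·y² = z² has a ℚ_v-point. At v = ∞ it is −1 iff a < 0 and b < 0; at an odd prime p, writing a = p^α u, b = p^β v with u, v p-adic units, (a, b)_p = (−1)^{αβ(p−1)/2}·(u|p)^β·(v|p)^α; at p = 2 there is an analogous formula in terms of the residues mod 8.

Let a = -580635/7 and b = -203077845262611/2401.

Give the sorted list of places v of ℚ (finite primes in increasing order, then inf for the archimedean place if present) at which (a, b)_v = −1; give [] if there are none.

(a, b) ≡ (-451605, -11) mod (ℚ^×)²; places V = {2, 3, 5, 7, 11, 17, 23, 37, ∞}.
(a,b)_2: α=0, β=0; u≡3, v≡5 (mod 8); ε(u)ε(v)=1·0, αω(v)=0·1, βω(u)=0·1; sum ≡ 0  ⇒  +1.
(a,b)_5: α=1, u≡4; β=0, v≡4 (mod 5); (4|5)=+1, (4|5)=+1; sign (−1)^0·+1^0·+1^1 = +1.
(a,b)_23: α=1, u≡21; β=2, v≡4 (mod 23); (21|23)=-1, (4|23)=+1; sign (−1)^0·-1^2·+1^1 = +1.
(a,b)_3: α=3, u≡2; β=6, v≡1 (mod 3); (2|3)=-1, (1|3)=+1; sign (−1)^0·-1^6·+1^3 = +1.
(a,b)_17: α=1, u≡7; β=2, v≡11 (mod 17); (7|17)=-1, (11|17)=-1; sign (−1)^0·-1^2·-1^1 = -1.
(a,b)_∞: sgn(-451605)=−, sgn(-11)=−, so -1.
(a,b)_7: α=-1, u≡1; β=-4, v≡3 (mod 7); (1|7)=+1, (3|7)=-1; sign (−1)^0·+1^-4·-1^-1 = -1.
(a,b)_11: α=1, u≡10; β=3, v≡7 (mod 11); (10|11)=-1, (7|11)=-1; sign (−1)^1·-1^3·-1^1 = -1.
(a,b)_37: α=0, u≡22; β=2, v≡1 (mod 37); (22|37)=-1, (1|37)=+1; sign (−1)^0·-1^2·+1^0 = +1.
Ram(-451605, -11) = {7, 11, 17, ∞}; no ℚ_7-point on the conic.

[7, 11, 17, inf]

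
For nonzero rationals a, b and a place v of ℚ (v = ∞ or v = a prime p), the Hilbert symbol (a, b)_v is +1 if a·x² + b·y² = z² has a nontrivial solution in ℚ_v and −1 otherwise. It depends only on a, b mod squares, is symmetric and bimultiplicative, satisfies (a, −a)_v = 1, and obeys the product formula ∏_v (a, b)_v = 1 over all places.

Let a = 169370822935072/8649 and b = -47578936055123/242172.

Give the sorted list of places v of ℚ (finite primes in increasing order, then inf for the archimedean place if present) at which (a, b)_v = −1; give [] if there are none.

(a, b) ≡ (418, -2261) mod (ℚ^×)²; places V = {2, 3, 7, 11, 17, 19, 23, 31, 37, 41, ∞}.
(a,b)_23: α=2, u≡12; β=2, v≡8 (mod 23); (12|23)=+1, (8|23)=+1; sign (−1)^0·+1^2·+1^2 = +1.
(a,b)_37: α=2, u≡7; β=2, v≡30 (mod 37); (7|37)=+1, (30|37)=+1; sign (−1)^0·+1^2·+1^2 = +1.
(a,b)_19: α=1, u≡18; β=1, v≡18 (mod 19); (18|19)=-1, (18|19)=-1; sign (−1)^1·-1^1·-1^1 = -1.
(a,b)_3: α=-2, u≡1; β=-2, v≡1 (mod 3); (1|3)=+1, (1|3)=+1; sign (−1)^0·+1^-2·+1^-2 = +1.
(a,b)_2: α=5, β=-2; u≡1, v≡3 (mod 8); ε(u)ε(v)=0·1, αω(v)=5·1, βω(u)=-2·0; sum ≡ 1  ⇒  -1.
(a,b)_7: α=0, u≡6; β=-1, v≡5 (mod 7); (6|7)=-1, (5|7)=-1; sign (−1)^0·-1^-1·-1^0 = -1.
(a,b)_11: α=3, u≡4; β=2, v≡1 (mod 11); (4|11)=+1, (1|11)=+1; sign (−1)^0·+1^2·+1^3 = +1.
(a,b)_31: α=-2, u≡29; β=-2, v≡16 (mod 31); (29|31)=-1, (16|31)=+1; sign (−1)^0·-1^-2·+1^-2 = +1.
(a,b)_41: α=0, u≡16; β=2, v≡12 (mod 41); (16|41)=+1, (12|41)=-1; sign (−1)^0·+1^2·-1^0 = +1.
(a,b)_17: α=2, u≡5; β=1, v≡6 (mod 17); (5|17)=-1, (6|17)=-1; sign (−1)^0·-1^1·-1^2 = -1.
(a,b)_∞: sgn(418)=+, sgn(-2261)=−, so +1.
Ram(418, -2261) = {2, 7, 17, 19}; no ℚ_2-point on the conic.

[2, 7, 17, 19]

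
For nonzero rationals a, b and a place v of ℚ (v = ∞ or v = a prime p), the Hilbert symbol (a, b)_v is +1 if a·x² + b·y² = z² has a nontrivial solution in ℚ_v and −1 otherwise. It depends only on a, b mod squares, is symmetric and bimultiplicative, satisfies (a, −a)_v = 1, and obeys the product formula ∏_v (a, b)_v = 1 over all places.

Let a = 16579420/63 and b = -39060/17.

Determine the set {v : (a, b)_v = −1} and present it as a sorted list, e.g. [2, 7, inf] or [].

(a, b) ≡ (239785, -18445) mod (ℚ^×)²; places V = {2, 3, 5, 7, 11, 13, 17, 31, ∞}.
(a,b)_11: α=2, u≡6; β=0, v≡2 (mod 11); (6|11)=-1, (2|11)=-1; sign (−1)^0·-1^0·-1^2 = +1.
(a,b)_5: α=1, u≡3; β=1, v≡4 (mod 5); (3|5)=-1, (4|5)=+1; sign (−1)^0·-1^1·+1^1 = -1.
(a,b)_2: α=2, β=2; u≡1, v≡3 (mod 8); ε(u)ε(v)=0·1, αω(v)=2·1, βω(u)=2·0; sum ≡ 0  ⇒  +1.
(a,b)_13: α=1, u≡6; β=0, v≡11 (mod 13); (6|13)=-1, (11|13)=-1; sign (−1)^0·-1^0·-1^1 = -1.
(a,b)_∞: sgn(239785)=+, sgn(-18445)=−, so +1.
(a,b)_7: α=-1, u≡2; β=1, v≡2 (mod 7); (2|7)=+1, (2|7)=+1; sign (−1)^1·+1^1·+1^-1 = -1.
(a,b)_31: α=1, u≡8; β=1, v≡28 (mod 31); (8|31)=+1, (28|31)=+1; sign (−1)^1·+1^1·+1^1 = -1.
(a,b)_3: α=-2, u≡1; β=2, v≡2 (mod 3); (1|3)=+1, (2|3)=-1; sign (−1)^0·+1^2·-1^-2 = +1.
(a,b)_17: α=1, u≡6; β=-1, v≡6 (mod 17); (6|17)=-1, (6|17)=-1; sign (−1)^0·-1^-1·-1^1 = +1.
(239785, -18445 / ℚ) ramifies at {5, 7, 13, 31}: a division algebra.

[5, 7, 13, 31]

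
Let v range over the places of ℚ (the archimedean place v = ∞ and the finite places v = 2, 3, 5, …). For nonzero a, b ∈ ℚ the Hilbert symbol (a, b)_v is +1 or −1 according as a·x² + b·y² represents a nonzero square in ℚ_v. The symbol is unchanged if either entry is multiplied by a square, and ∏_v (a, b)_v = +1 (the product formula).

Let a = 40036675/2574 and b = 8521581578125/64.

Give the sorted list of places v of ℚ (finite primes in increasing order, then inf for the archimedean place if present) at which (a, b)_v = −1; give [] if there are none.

[2, 13, 29, 41]

Mod squares: a ≡ 190762, b ≡ 11130229. Check v ∈ {∞, 2, 3, 5, 7, 11, 13, 23, 29, 37, 41}.
v=7: a=7^4·(≡3), b=7^2·(≡5) mod 7; (3|7)=-1, (5|7)=-1; (−1)^{4·2·3}·(-1)^2·(-1)^4 = +1.
v=2: v_2(a)=-1, v_2(b)=-6; units ≡ 5, 5 (mod 8); ε·ε+αω+βω = 0·0+-1·1+-6·1 ≡ 1  ⇒  (a,b)_2 = -1.
v=3: a=3^-2·(≡1), b=3^0·(≡1) mod 3; (1|3)=+1, (1|3)=+1; (−1)^{-2·0·1}·(+1)^0·(+1)^-2 = +1.
v=11: a=11^-1·(≡10), b=11^1·(≡5) mod 11; (10|11)=-1, (5|11)=+1; (−1)^{-1·1·5}·(-1)^1·(+1)^-1 = +1.
v=29: a=29^1·(≡4), b=29^1·(≡19) mod 29; (4|29)=+1, (19|29)=-1; (−1)^{1·1·14}·(+1)^1·(-1)^1 = -1.
v=5: a=5^2·(≡3), b=5^6·(≡4) mod 5; (3|5)=-1, (4|5)=+1; (−1)^{2·6·2}·(-1)^6·(+1)^2 = +1.
v=41: a=41^0·(≡17), b=41^1·(≡4) mod 41; (17|41)=-1, (4|41)=+1; (−1)^{0·1·20}·(-1)^1·(+1)^0 = -1.
v=13: a=13^-1·(≡1), b=13^0·(≡8) mod 13; (1|13)=+1, (8|13)=-1; (−1)^{-1·0·6}·(+1)^0·(-1)^-1 = -1.
v=23: a=23^1·(≡15), b=23^1·(≡4) mod 23; (15|23)=-1, (4|23)=+1; (−1)^{1·1·11}·(-1)^1·(+1)^1 = +1.
v=∞: 190762 > 0 and 11130229 > 0  ⇒  (a,b)_∞ = +1.
v=37: a=37^0·(≡34), b=37^1·(≡26) mod 37; (34|37)=+1, (26|37)=+1; (−1)^{0·1·18}·(+1)^1·(+1)^0 = +1.
(190762, 11130229 / ℚ) ramifies at {2, 13, 29, 41}: a division algebra.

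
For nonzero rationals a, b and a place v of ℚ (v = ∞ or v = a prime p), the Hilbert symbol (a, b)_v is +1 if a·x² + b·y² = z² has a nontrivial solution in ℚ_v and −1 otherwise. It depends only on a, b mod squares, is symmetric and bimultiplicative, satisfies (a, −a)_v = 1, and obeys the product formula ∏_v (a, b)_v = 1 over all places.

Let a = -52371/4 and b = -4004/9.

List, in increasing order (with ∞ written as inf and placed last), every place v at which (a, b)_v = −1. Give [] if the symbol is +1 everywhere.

[7, 11, 13, inf]

Mod squares: a ≡ -11, b ≡ -1001. Check v ∈ {∞, 2, 3, 7, 11, 13, 23}.
v=11: a=11^1·(≡6), b=11^1·(≡6) mod 11; (6|11)=-1, (6|11)=-1; (−1)^{1·1·5}·(-1)^1·(-1)^1 = -1.
v=3: a=3^2·(≡1), b=3^-2·(≡1) mod 3; (1|3)=+1, (1|3)=+1; (−1)^{2·-2·1}·(+1)^-2·(+1)^2 = +1.
v=23: a=23^2·(≡4), b=23^0·(≡10) mod 23; (4|23)=+1, (10|23)=-1; (−1)^{2·0·11}·(+1)^0·(-1)^2 = +1.
v=2: v_2(a)=-2, v_2(b)=2; units ≡ 5, 7 (mod 8); ε·ε+αω+βω = 0·1+-2·0+2·1 ≡ 0  ⇒  (a,b)_2 = +1.
v=13: a=13^0·(≡8), b=13^1·(≡12) mod 13; (8|13)=-1, (12|13)=+1; (−1)^{0·1·6}·(-1)^1·(+1)^0 = -1.
v=∞: -11 < 0 and -1001 < 0  ⇒  (a,b)_∞ = -1.
v=7: a=7^0·(≡6), b=7^1·(≡1) mod 7; (6|7)=-1, (1|7)=+1; (−1)^{0·1·3}·(-1)^1·(+1)^0 = -1.
|Ram(-11, -1001)| = 4, even; anisotropic at {7, 11, 13, ∞}.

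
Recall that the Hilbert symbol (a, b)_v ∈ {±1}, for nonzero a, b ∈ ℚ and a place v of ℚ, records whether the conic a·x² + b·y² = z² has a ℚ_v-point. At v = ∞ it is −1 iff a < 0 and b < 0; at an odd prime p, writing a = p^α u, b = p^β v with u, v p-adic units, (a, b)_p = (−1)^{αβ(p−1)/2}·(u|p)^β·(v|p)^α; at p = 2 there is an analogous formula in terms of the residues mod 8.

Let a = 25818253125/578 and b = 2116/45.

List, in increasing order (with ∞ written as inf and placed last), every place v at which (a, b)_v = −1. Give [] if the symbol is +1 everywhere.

[2, 3, 5, 37]

(a, b) ≡ (34410, 5) mod (ℚ^×)²; places V = {2, 3, 5, 7, 17, 23, 31, 37, ∞}.
(a,b)_5: α=5, u≡2; β=-1, v≡4 (mod 5); (2|5)=-1, (4|5)=+1; sign (−1)^0·-1^-1·+1^5 = -1.
(a,b)_37: α=1, u≡13; β=0, v≡24 (mod 37); (13|37)=-1, (24|37)=-1; sign (−1)^0·-1^0·-1^1 = -1.
(a,b)_23: α=0, u≡12; β=2, v≡19 (mod 23); (12|23)=+1, (19|23)=-1; sign (−1)^0·+1^2·-1^0 = +1.
(a,b)_∞: sgn(34410)=+, sgn(5)=+, so +1.
(a,b)_3: α=1, u≡1; β=-2, v≡2 (mod 3); (1|3)=+1, (2|3)=-1; sign (−1)^0·+1^-2·-1^1 = -1.
(a,b)_2: α=-1, β=2; u≡5, v≡5 (mod 8); ε(u)ε(v)=0·0, αω(v)=-1·1, βω(u)=2·1; sum ≡ 1  ⇒  -1.
(a,b)_17: α=-2, u≡9; β=0, v≡10 (mod 17); (9|17)=+1, (10|17)=-1; sign (−1)^0·+1^0·-1^-2 = +1.
(a,b)_31: α=1, u≡5; β=0, v≡5 (mod 31); (5|31)=+1, (5|31)=+1; sign (−1)^0·+1^0·+1^1 = +1.
(a,b)_7: α=4, u≡3; β=0, v≡3 (mod 7); (3|7)=-1, (3|7)=-1; sign (−1)^0·-1^0·-1^4 = +1.
|Ram(34410, 5)| = 4, even; anisotropic at {2, 3, 5, 37}.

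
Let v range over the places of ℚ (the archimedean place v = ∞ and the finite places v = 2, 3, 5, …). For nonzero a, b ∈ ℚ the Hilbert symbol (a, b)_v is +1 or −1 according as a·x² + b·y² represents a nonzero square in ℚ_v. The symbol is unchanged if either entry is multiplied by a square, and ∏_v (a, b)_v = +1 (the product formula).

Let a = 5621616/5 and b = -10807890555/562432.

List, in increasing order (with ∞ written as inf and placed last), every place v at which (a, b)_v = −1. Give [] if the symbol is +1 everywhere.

[5, 7, 11, 13]

(a, b) ≡ (1155, -15015) mod (ℚ^×)²; places V = {2, 3, 5, 7, 11, 13, 19, 23, ∞}.
(a,b)_23: α=0, u≡5; β=2, v≡1 (mod 23); (5|23)=-1, (1|23)=+1; sign (−1)^0·-1^2·+1^0 = +1.
(a,b)_3: α=3, u≡1; β=1, v≡2 (mod 3); (1|3)=+1, (2|3)=-1; sign (−1)^1·+1^1·-1^3 = +1.
(a,b)_2: α=4, β=-8; u≡3, v≡1 (mod 8); ε(u)ε(v)=1·0, αω(v)=4·0, βω(u)=-8·1; sum ≡ 0  ⇒  +1.
(a,b)_19: α=0, u≡2; β=2, v≡3 (mod 19); (2|19)=-1, (3|19)=-1; sign (−1)^0·-1^2·-1^0 = +1.
(a,b)_13: α=2, u≡2; β=-3, v≡5 (mod 13); (2|13)=-1, (5|13)=-1; sign (−1)^0·-1^-3·-1^2 = -1.
(a,b)_∞: sgn(1155)=+, sgn(-15015)=−, so +1.
(a,b)_11: α=1, u≡8; β=1, v≡8 (mod 11); (8|11)=-1, (8|11)=-1; sign (−1)^1·-1^1·-1^1 = -1.
(a,b)_5: α=-1, u≡1; β=1, v≡2 (mod 5); (1|5)=+1, (2|5)=-1; sign (−1)^0·+1^1·-1^-1 = -1.
(a,b)_7: α=1, u≡4; β=3, v≡2 (mod 7); (4|7)=+1, (2|7)=+1; sign (−1)^1·+1^3·+1^1 = -1.
(1155, -15015 / ℚ) ramifies at {5, 7, 11, 13}: a division algebra.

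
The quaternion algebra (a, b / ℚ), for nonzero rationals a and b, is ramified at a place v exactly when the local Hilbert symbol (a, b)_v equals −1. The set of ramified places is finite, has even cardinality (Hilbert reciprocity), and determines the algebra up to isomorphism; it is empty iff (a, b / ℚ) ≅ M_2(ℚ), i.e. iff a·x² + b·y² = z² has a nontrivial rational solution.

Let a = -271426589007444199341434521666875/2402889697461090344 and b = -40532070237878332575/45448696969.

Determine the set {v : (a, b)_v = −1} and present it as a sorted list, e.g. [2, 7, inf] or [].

(a, b) ≡ (-78, -5423) mod (ℚ^×)²; places V = {2, 3, 5, 7, 11, 13, 17, 23, 29, 31, 37, 47, ∞}.
(a,b)_29: α=2, u≡6; β=1, v≡25 (mod 29); (6|29)=+1, (25|29)=+1; sign (−1)^0·+1^1·+1^2 = +1.
(a,b)_11: α=4, u≡8; β=3, v≡6 (mod 11); (8|11)=-1, (6|11)=-1; sign (−1)^0·-1^3·-1^4 = -1.
(a,b)_5: α=4, u≡2; β=2, v≡3 (mod 5); (2|5)=-1, (3|5)=-1; sign (−1)^0·-1^2·-1^4 = +1.
(a,b)_13: α=-3, u≡7; β=-2, v≡11 (mod 13); (7|13)=-1, (11|13)=-1; sign (−1)^0·-1^-2·-1^-3 = -1.
(a,b)_3: α=1, u≡1; β=2, v≡1 (mod 3); (1|3)=+1, (1|3)=+1; sign (−1)^0·+1^2·+1^1 = +1.
(a,b)_∞: sgn(-78)=−, sgn(-5423)=−, so -1.
(a,b)_31: α=-4, u≡15; β=-2, v≡14 (mod 31); (15|31)=-1, (14|31)=+1; sign (−1)^0·-1^-2·+1^-4 = +1.
(a,b)_17: α=6, u≡12; β=5, v≡2 (mod 17); (12|17)=-1, (2|17)=+1; sign (−1)^0·-1^5·+1^6 = -1.
(a,b)_37: α=4, u≡21; β=2, v≡4 (mod 37); (21|37)=+1, (4|37)=+1; sign (−1)^0·+1^2·+1^4 = +1.
(a,b)_47: α=2, u≡18; β=0, v≡44 (mod 47); (18|47)=+1, (44|47)=-1; sign (−1)^0·+1^0·-1^2 = +1.
(a,b)_7: α=6, u≡6; β=4, v≡2 (mod 7); (6|7)=-1, (2|7)=+1; sign (−1)^0·-1^4·+1^6 = +1.
(a,b)_23: α=-6, u≡17; β=-4, v≡20 (mod 23); (17|23)=-1, (20|23)=-1; sign (−1)^0·-1^-4·-1^-6 = +1.
(a,b)_2: α=-3, β=0; u≡1, v≡1 (mod 8); ε(u)ε(v)=0·0, αω(v)=-3·0, βω(u)=0·0; sum ≡ 0  ⇒  +1.
(-78, -5423 / ℚ) ramifies at {11, 13, 17, ∞}: a division algebra.

[11, 13, 17, inf]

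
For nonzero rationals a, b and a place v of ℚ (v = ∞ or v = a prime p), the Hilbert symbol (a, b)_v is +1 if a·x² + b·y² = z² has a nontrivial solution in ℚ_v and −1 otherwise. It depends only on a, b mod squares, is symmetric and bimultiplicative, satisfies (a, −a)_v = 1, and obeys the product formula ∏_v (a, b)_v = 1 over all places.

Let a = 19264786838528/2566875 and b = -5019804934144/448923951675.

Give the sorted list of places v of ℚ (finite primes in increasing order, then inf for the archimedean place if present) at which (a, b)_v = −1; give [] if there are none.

(a, b) ≡ (231, -462) mod (ℚ^×)²; places V = {2, 3, 5, 7, 11, 13, 17, 29, 31, 37, 41, ∞}.
(a,b)_7: α=5, u≡3; β=3, v≡4 (mod 7); (3|7)=-1, (4|7)=+1; sign (−1)^1·-1^3·+1^5 = +1.
(a,b)_29: α=2, u≡13; β=0, v≡3 (mod 29); (13|29)=+1, (3|29)=-1; sign (−1)^0·+1^0·-1^2 = +1.
(a,b)_∞: sgn(231)=+, sgn(-462)=−, so +1.
(a,b)_11: α=3, u≡2; β=1, v≡8 (mod 11); (2|11)=-1, (8|11)=-1; sign (−1)^1·-1^1·-1^3 = -1.
(a,b)_3: α=-1, u≡2; β=-3, v≡2 (mod 3); (2|3)=-1, (2|3)=-1; sign (−1)^1·-1^-3·-1^-1 = -1.
(a,b)_5: α=-4, u≡4; β=-2, v≡3 (mod 5); (4|5)=+1, (3|5)=-1; sign (−1)^0·+1^-2·-1^-4 = +1.
(a,b)_41: α=0, u≡13; β=-2, v≡26 (mod 41); (13|41)=-1, (26|41)=-1; sign (−1)^0·-1^-2·-1^0 = +1.
(a,b)_13: α=0, u≡3; β=2, v≡8 (mod 13); (3|13)=+1, (8|13)=-1; sign (−1)^0·+1^2·-1^0 = +1.
(a,b)_17: α=0, u≡7; β=-2, v≡7 (mod 17); (7|17)=-1, (7|17)=-1; sign (−1)^0·-1^-2·-1^0 = +1.
(a,b)_31: α=0, u≡16; β=2, v≡15 (mod 31); (16|31)=+1, (15|31)=-1; sign (−1)^0·+1^2·-1^0 = +1.
(a,b)_2: α=10, β=13; u≡7, v≡1 (mod 8); ε(u)ε(v)=1·0, αω(v)=10·0, βω(u)=13·0; sum ≡ 0  ⇒  +1.
(a,b)_37: α=-2, u≡16; β=-2, v≡35 (mod 37); (16|37)=+1, (35|37)=-1; sign (−1)^0·+1^-2·-1^-2 = +1.
(231, -462 / ℚ) ramifies at {3, 11}: a division algebra.

[3, 11]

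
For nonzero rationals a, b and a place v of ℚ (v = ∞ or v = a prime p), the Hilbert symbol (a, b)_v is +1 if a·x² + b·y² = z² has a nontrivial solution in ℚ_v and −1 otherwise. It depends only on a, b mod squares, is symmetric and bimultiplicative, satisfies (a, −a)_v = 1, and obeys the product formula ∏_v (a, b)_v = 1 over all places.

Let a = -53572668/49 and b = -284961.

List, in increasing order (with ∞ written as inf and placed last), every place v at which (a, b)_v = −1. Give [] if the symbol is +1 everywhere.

(a, b) ≡ (-6063, -129) mod (ℚ^×)²; places V = {2, 3, 7, 43, 47, ∞}.
(a,b)_∞: sgn(-6063)=−, sgn(-129)=−, so -1.
(a,b)_2: α=2, β=0; u≡1, v≡7 (mod 8); ε(u)ε(v)=0·1, αω(v)=2·0, βω(u)=0·0; sum ≡ 0  ⇒  +1.
(a,b)_3: α=1, u≡1; β=1, v≡2 (mod 3); (1|3)=+1, (2|3)=-1; sign (−1)^1·+1^1·-1^1 = +1.
(a,b)_43: α=1, u≡1; β=1, v≡38 (mod 43); (1|43)=+1, (38|43)=+1; sign (−1)^1·+1^1·+1^1 = -1.
(a,b)_7: α=-2, u≡5; β=0, v≡2 (mod 7); (5|7)=-1, (2|7)=+1; sign (−1)^0·-1^0·+1^-2 = +1.
(a,b)_47: α=3, u≡24; β=2, v≡12 (mod 47); (24|47)=+1, (12|47)=+1; sign (−1)^0·+1^2·+1^3 = +1.
Ram(-6063, -129) = {43, ∞}; no ℚ_43-point on the conic.

[43, inf]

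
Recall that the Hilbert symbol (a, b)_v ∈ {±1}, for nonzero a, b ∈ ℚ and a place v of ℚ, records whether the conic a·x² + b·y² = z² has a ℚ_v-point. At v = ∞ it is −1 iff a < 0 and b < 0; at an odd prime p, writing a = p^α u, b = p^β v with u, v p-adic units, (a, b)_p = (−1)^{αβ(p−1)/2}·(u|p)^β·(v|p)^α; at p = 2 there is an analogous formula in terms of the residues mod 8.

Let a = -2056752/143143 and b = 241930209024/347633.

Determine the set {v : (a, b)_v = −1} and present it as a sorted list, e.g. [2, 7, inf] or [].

Mod squares: a ≡ -21, b ≡ 6783. Check v ∈ {∞, 2, 3, 7, 11, 13, 17, 19, 23}.
v=13: a=13^-2·(≡2), b=13^-2·(≡12) mod 13; (2|13)=-1, (12|13)=+1; (−1)^{-2·-2·6}·(-1)^-2·(+1)^-2 = +1.
v=17: a=17^0·(≡9), b=17^-1·(≡16) mod 17; (9|17)=+1, (16|17)=+1; (−1)^{0·-1·8}·(+1)^-1·(+1)^0 = +1.
v=∞: -21 < 0 and 6783 > 0  ⇒  (a,b)_∞ = +1.
v=2: v_2(a)=4, v_2(b)=8; units ≡ 3, 7 (mod 8); ε·ε+αω+βω = 1·1+4·0+8·1 ≡ 1  ⇒  (a,b)_2 = -1.
v=11: a=11^-2·(≡1), b=11^-2·(≡10) mod 11; (1|11)=+1, (10|11)=-1; (−1)^{-2·-2·5}·(+1)^-2·(-1)^-2 = +1.
v=19: a=19^0·(≡7), b=19^3·(≡12) mod 19; (7|19)=+1, (12|19)=-1; (−1)^{0·3·9}·(+1)^3·(-1)^0 = +1.
v=3: a=3^5·(≡2), b=3^9·(≡2) mod 3; (2|3)=-1, (2|3)=-1; (−1)^{5·9·1}·(-1)^9·(-1)^5 = -1.
v=23: a=23^2·(≡18), b=23^0·(≡15) mod 23; (18|23)=+1, (15|23)=-1; (−1)^{2·0·11}·(+1)^0·(-1)^2 = +1.
v=7: a=7^-1·(≡1), b=7^1·(≡3) mod 7; (1|7)=+1, (3|7)=-1; (−1)^{-1·1·3}·(+1)^1·(-1)^-1 = +1.
|Ram(-21, 6783)| = 2, even; anisotropic at {2, 3}.

[2, 3]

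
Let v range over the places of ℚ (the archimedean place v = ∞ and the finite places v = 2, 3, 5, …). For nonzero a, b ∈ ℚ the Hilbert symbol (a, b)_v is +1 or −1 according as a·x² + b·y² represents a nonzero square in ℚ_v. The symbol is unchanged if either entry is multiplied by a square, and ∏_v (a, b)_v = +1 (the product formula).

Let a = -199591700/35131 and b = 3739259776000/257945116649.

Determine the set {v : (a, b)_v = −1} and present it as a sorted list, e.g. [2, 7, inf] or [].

[5, 11]

Mod squares: a ≡ -1463, b ≡ 24035. Check v ∈ {∞, 2, 5, 7, 11, 19, 23, 43}.
v=7: a=7^3·(≡2), b=7^4·(≡4) mod 7; (2|7)=+1, (4|7)=+1; (−1)^{3·4·3}·(+1)^4·(+1)^3 = +1.
v=2: v_2(a)=2, v_2(b)=10; units ≡ 1, 3 (mod 8); ε·ε+αω+βω = 0·1+2·1+10·0 ≡ 0  ⇒  (a,b)_2 = +1.
v=∞: -1463 < 0 and 24035 > 0  ⇒  (a,b)_∞ = +1.
v=23: a=23^2·(≡13), b=23^3·(≡10) mod 23; (13|23)=+1, (10|23)=-1; (−1)^{2·3·11}·(+1)^3·(-1)^2 = +1.
v=11: a=11^1·(≡8), b=11^-1·(≡2) mod 11; (8|11)=-1, (2|11)=-1; (−1)^{1·-1·5}·(-1)^-1·(-1)^1 = -1.
v=43: a=43^-2·(≡42), b=43^-4·(≡15) mod 43; (42|43)=-1, (15|43)=+1; (−1)^{-2·-4·21}·(-1)^-4·(+1)^-2 = +1.
v=5: a=5^2·(≡2), b=5^3·(≡2) mod 5; (2|5)=-1, (2|5)=-1; (−1)^{2·3·2}·(-1)^3·(-1)^2 = -1.
v=19: a=19^-1·(≡18), b=19^-3·(≡11) mod 19; (18|19)=-1, (11|19)=+1; (−1)^{-1·-3·9}·(-1)^-3·(+1)^-1 = +1.
(-1463, 24035 / ℚ) ramifies at {5, 11}: a division algebra.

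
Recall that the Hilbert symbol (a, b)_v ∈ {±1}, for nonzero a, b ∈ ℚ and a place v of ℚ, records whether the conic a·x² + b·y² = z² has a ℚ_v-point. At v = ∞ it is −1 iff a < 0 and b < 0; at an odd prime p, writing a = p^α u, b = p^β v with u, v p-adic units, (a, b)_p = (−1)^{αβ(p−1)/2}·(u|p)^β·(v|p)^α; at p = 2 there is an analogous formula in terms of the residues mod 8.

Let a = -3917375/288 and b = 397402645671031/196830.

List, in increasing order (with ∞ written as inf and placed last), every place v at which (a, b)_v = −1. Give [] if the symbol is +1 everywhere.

[3, 5, 17, 41]

Mod squares: a ≡ -2590, b ≡ 70403970. Check v ∈ {∞, 2, 3, 5, 7, 11, 13, 17, 37, 41}.
v=3: a=3^-2·(≡2), b=3^-9·(≡1) mod 3; (2|3)=-1, (1|3)=+1; (−1)^{-2·-9·1}·(-1)^-9·(+1)^-2 = -1.
v=41: a=41^0·(≡11), b=41^1·(≡1) mod 41; (11|41)=-1, (1|41)=+1; (−1)^{0·1·20}·(-1)^1·(+1)^0 = -1.
v=5: a=5^3·(≡2), b=5^-1·(≡1) mod 5; (2|5)=-1, (1|5)=+1; (−1)^{3·-1·2}·(-1)^-1·(+1)^3 = -1.
v=∞: -2590 < 0 and 70403970 > 0  ⇒  (a,b)_∞ = +1.
v=2: v_2(a)=-5, v_2(b)=-1; units ≡ 1, 1 (mod 8); ε·ε+αω+βω = 0·0+-5·0+-1·0 ≡ 0  ⇒  (a,b)_2 = +1.
v=17: a=17^0·(≡14), b=17^1·(≡10) mod 17; (14|17)=-1, (10|17)=-1; (−1)^{0·1·8}·(-1)^1·(-1)^0 = -1.
v=7: a=7^1·(≡4), b=7^3·(≡3) mod 7; (4|7)=+1, (3|7)=-1; (−1)^{1·3·3}·(+1)^3·(-1)^1 = +1.
v=13: a=13^0·(≡3), b=13^5·(≡7) mod 13; (3|13)=+1, (7|13)=-1; (−1)^{0·5·6}·(+1)^5·(-1)^0 = +1.
v=37: a=37^1·(≡30), b=37^1·(≡28) mod 37; (30|37)=+1, (28|37)=+1; (−1)^{1·1·18}·(+1)^1·(+1)^1 = +1.
v=11: a=11^2·(≡10), b=11^2·(≡8) mod 11; (10|11)=-1, (8|11)=-1; (−1)^{2·2·5}·(-1)^2·(-1)^2 = +1.
|Ram(-2590, 70403970)| = 4, even; anisotropic at {3, 5, 17, 41}.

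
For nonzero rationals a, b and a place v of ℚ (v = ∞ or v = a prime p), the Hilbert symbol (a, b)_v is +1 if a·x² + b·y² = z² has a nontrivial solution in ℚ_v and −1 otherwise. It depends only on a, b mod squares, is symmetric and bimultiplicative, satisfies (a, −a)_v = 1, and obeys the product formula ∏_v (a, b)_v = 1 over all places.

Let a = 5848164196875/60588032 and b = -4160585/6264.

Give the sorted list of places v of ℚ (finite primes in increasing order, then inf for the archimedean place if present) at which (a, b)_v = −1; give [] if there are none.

Mod squares: a ≡ 14630, b ≡ -11310. Check v ∈ {∞, 2, 3, 5, 7, 11, 13, 19, 23, 29, 43}.
v=3: a=3^2·(≡2), b=3^-3·(≡1) mod 3; (2|3)=-1, (1|3)=+1; (−1)^{2·-3·1}·(-1)^-3·(+1)^2 = -1.
v=7: a=7^1·(≡1), b=7^0·(≡2) mod 7; (1|7)=+1, (2|7)=+1; (−1)^{1·0·3}·(+1)^0·(+1)^1 = +1.
v=2: v_2(a)=-15, v_2(b)=-3; units ≡ 3, 1 (mod 8); ε·ε+αω+βω = 1·0+-15·0+-3·1 ≡ 1  ⇒  (a,b)_2 = -1.
v=43: a=43^-2·(≡21), b=43^0·(≡27) mod 43; (21|43)=+1, (27|43)=-1; (−1)^{-2·0·21}·(+1)^0·(-1)^-2 = +1.
v=23: a=23^0·(≡3), b=23^2·(≡3) mod 23; (3|23)=+1, (3|23)=+1; (−1)^{0·2·11}·(+1)^2·(+1)^0 = +1.
v=13: a=13^2·(≡6), b=13^1·(≡12) mod 13; (6|13)=-1, (12|13)=+1; (−1)^{2·1·6}·(-1)^1·(+1)^2 = -1.
v=5: a=5^5·(≡4), b=5^1·(≡2) mod 5; (4|5)=+1, (2|5)=-1; (−1)^{5·1·2}·(+1)^1·(-1)^5 = -1.
v=19: a=19^1·(≡3), b=19^0·(≡10) mod 19; (3|19)=-1, (10|19)=-1; (−1)^{1·0·9}·(-1)^0·(-1)^1 = -1.
v=29: a=29^2·(≡17), b=29^-1·(≡28) mod 29; (17|29)=-1, (28|29)=+1; (−1)^{2·-1·14}·(-1)^-1·(+1)^2 = -1.
v=∞: 14630 > 0 and -11310 < 0  ⇒  (a,b)_∞ = +1.
v=11: a=11^1·(≡7), b=11^2·(≡9) mod 11; (7|11)=-1, (9|11)=+1; (−1)^{1·2·5}·(-1)^2·(+1)^1 = +1.
Ram(14630, -11310) = {2, 3, 5, 13, 19, 29}; no ℚ_2-point on the conic.

[2, 3, 5, 13, 19, 29]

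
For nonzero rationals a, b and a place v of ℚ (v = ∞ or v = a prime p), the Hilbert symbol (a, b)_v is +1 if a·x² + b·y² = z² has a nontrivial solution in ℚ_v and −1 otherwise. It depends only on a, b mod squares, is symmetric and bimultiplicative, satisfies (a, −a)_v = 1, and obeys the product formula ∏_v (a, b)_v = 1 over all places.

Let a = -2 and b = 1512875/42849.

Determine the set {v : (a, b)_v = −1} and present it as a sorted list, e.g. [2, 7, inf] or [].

(a, b) ≡ (-2, 1235) mod (ℚ^×)²; places V = {2, 3, 5, 7, 13, 19, 23, ∞}.
(a,b)_13: α=0, u≡11; β=1, v≡12 (mod 13); (11|13)=-1, (12|13)=+1; sign (−1)^0·-1^1·+1^0 = -1.
(a,b)_23: α=0, u≡21; β=-2, v≡8 (mod 23); (21|23)=-1, (8|23)=+1; sign (−1)^0·-1^-2·+1^0 = +1.
(a,b)_3: α=0, u≡1; β=-4, v≡2 (mod 3); (1|3)=+1, (2|3)=-1; sign (−1)^0·+1^-4·-1^0 = +1.
(a,b)_19: α=0, u≡17; β=1, v≡18 (mod 19); (17|19)=+1, (18|19)=-1; sign (−1)^0·+1^1·-1^0 = +1.
(a,b)_7: α=0, u≡5; β=2, v≡6 (mod 7); (5|7)=-1, (6|7)=-1; sign (−1)^0·-1^2·-1^0 = +1.
(a,b)_∞: sgn(-2)=−, sgn(1235)=+, so +1.
(a,b)_2: α=1, β=0; u≡7, v≡3 (mod 8); ε(u)ε(v)=1·1, αω(v)=1·1, βω(u)=0·0; sum ≡ 0  ⇒  +1.
(a,b)_5: α=0, u≡3; β=3, v≡2 (mod 5); (3|5)=-1, (2|5)=-1; sign (−1)^0·-1^3·-1^0 = -1.
|Ram(-2, 1235)| = 2, even; anisotropic at {5, 13}.

[5, 13]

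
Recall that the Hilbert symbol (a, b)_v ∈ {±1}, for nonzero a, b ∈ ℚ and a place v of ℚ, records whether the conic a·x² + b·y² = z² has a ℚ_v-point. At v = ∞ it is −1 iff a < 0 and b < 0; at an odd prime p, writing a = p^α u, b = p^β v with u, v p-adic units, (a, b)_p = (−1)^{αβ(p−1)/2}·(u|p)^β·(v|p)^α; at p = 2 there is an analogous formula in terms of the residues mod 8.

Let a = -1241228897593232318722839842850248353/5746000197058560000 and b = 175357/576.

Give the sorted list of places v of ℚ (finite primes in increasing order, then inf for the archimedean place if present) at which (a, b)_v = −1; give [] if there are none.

Mod squares: a ≡ -12511762417, b ≡ 175357. Check v ∈ {∞, 2, 3, 5, 7, 11, 13, 17, 19, 37, 41, 43, 47, 53}.
v=53: a=53^1·(≡34), b=53^0·(≡18) mod 53; (34|53)=-1, (18|53)=-1; (−1)^{1·0·26}·(-1)^0·(-1)^1 = -1.
v=37: a=37^1·(≡18), b=37^0·(≡13) mod 37; (18|37)=-1, (13|37)=-1; (−1)^{1·0·18}·(-1)^0·(-1)^1 = -1.
v=19: a=19^6·(≡6), b=19^0·(≡1) mod 19; (6|19)=+1, (1|19)=+1; (−1)^{6·0·9}·(+1)^0·(+1)^6 = +1.
v=41: a=41^3·(≡40), b=41^1·(≡27) mod 41; (40|41)=+1, (27|41)=-1; (−1)^{3·1·20}·(+1)^1·(-1)^3 = -1.
v=2: v_2(a)=-24, v_2(b)=-6; units ≡ 7, 5 (mod 8); ε·ε+αω+βω = 1·0+-24·1+-6·0 ≡ 0  ⇒  (a,b)_2 = +1.
v=∞: -12511762417 < 0 and 175357 > 0  ⇒  (a,b)_∞ = +1.
v=43: a=43^1·(≡26), b=43^0·(≡28) mod 43; (26|43)=-1, (28|43)=-1; (−1)^{1·0·21}·(-1)^0·(-1)^1 = -1.
v=13: a=13^6·(≡6), b=13^1·(≡2) mod 13; (6|13)=-1, (2|13)=-1; (−1)^{6·1·6}·(-1)^1·(-1)^6 = -1.
v=7: a=7^7·(≡5), b=7^1·(≡6) mod 7; (5|7)=-1, (6|7)=-1; (−1)^{7·1·3}·(-1)^1·(-1)^7 = -1.
v=47: a=47^3·(≡28), b=47^1·(≡25) mod 47; (28|47)=+1, (25|47)=+1; (−1)^{3·1·23}·(+1)^1·(+1)^3 = -1.
v=5: a=5^-4·(≡2), b=5^0·(≡2) mod 5; (2|5)=-1, (2|5)=-1; (−1)^{-4·0·2}·(-1)^0·(-1)^-4 = +1.
v=11: a=11^1·(≡5), b=11^0·(≡7) mod 11; (5|11)=+1, (7|11)=-1; (−1)^{1·0·5}·(+1)^0·(-1)^1 = -1.
v=3: a=3^-8·(≡2), b=3^-2·(≡1) mod 3; (2|3)=-1, (1|3)=+1; (−1)^{-8·-2·1}·(-1)^-2·(+1)^-8 = +1.
v=17: a=17^-4·(≡8), b=17^0·(≡16) mod 17; (8|17)=+1, (16|17)=+1; (−1)^{-4·0·8}·(+1)^0·(+1)^-4 = +1.
|Ram(-12511762417, 175357)| = 8, even; anisotropic at {7, 11, 13, 37, 41, 43, 47, 53}.

[7, 11, 13, 37, 41, 43, 47, 53]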